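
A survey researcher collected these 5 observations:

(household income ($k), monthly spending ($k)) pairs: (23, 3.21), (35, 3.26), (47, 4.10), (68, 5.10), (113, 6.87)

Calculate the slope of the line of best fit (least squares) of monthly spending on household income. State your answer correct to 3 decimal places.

0.043

n = 5, Σx = 286, Σy = 22.54, Σxy = 1503.74, Σx² = 21356
Sxx = Σx² − (Σx)²/n = 21356 − 16359.2 = 4996.8
Sxy = Σxy − (Σx)(Σy)/n = 1503.74 − 1289.288 = 214.452
b = Sxy/Sxx = 214.452/4996.8 = 0.042918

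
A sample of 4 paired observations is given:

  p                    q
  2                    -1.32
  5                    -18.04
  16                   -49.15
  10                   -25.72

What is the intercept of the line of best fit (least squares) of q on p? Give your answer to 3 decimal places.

n = 4, Σx = 33, Σy = -94.23, Σxy = -1136.44, Σx² = 385
Sxx = Σx² − (Σx)²/n = 385 − 272.25 = 112.75
Sxy = Σxy − (Σx)(Σy)/n = -1136.44 − (-777.3975) = -359.0425
b = Sxy/Sxx = -359.0425/112.75 = -3.184412
a = ȳ − b·x̄ = -23.5575 − (-3.184412)·8.25 = 2.713902

2.714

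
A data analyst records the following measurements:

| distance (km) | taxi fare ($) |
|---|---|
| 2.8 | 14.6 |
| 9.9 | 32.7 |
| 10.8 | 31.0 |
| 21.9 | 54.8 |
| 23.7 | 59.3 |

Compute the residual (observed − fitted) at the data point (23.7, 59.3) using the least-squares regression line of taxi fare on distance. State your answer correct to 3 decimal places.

0.154

n = 5, Σx = 69.1, Σy = 192.4, Σxy = 3304.94, Σx² = 1263.79
Sxx = Σx² − (Σx)²/n = 1263.79 − 954.962 = 308.828
Sxy = Σxy − (Σx)(Σy)/n = 3304.94 − 2658.968 = 645.972
b = Sxy/Sxx = 645.972/308.828 = 2.091689
a = ȳ − b·x̄ = 38.48 − 2.091689·13.82 = 9.572864
ŷ(23.7) = 9.572864 + 2.091689·23.7 = 59.145883
residual = y − ŷ = 59.3 − 59.145883 = 0.154117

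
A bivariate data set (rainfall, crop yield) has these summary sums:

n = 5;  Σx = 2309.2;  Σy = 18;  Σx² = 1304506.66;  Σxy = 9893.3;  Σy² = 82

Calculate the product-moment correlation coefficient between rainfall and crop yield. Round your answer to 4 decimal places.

0.7810

Sxx = Σx² − (Σx)²/n = 1304506.66 − 1066480.928 = 238025.732
Sxy = Σxy − (Σx)(Σy)/n = 9893.3 − 8313.12 = 1580.18
Syy = Σy² − (Σy)²/n = 82 − 64.8 = 17.2
r = Sxy/√(Sxx·Syy) = 1580.18/√(4094042.5904) = 1580.18/2023.374061 = 0.780963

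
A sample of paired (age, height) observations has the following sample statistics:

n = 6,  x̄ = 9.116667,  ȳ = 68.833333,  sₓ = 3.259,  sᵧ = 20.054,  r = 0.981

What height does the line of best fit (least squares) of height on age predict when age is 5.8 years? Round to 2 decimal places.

48.81

b = r · sᵧ/sₓ = 0.981 · 20.054/3.259 = 6.036506
a = ȳ − b·x̄ = 68.833333 − 6.036506·9.116667 = 13.800515
ŷ(5.8) = a + b·5.8 = 13.800515 + 6.036506·5.8 = 48.812252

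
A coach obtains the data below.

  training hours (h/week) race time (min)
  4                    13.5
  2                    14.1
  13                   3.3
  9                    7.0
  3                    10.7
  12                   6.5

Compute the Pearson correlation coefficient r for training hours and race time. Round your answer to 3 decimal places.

n = 6, Σx = 43, Σy = 55.1, Σxy = 298.2, Σx² = 423, Σy² = 597.69
Sxx = Σx² − (Σx)²/n = 423 − 308.166667 = 114.833333
Sxy = Σxy − (Σx)(Σy)/n = 298.2 − 394.883333 = -96.683333
Syy = Σy² − (Σy)²/n = 597.69 − 506.001667 = 91.688333
r = Sxy/√(Sxx·Syy) = -96.683333/√(10528.876944) = -96.683333/102.610316 = -0.942238

-0.942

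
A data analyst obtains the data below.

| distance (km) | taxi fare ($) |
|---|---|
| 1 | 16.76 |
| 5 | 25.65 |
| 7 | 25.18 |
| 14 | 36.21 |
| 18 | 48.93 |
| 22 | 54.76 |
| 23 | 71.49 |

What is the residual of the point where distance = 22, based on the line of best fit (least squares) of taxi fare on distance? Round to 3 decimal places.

-4.786

n = 7, Σx = 90, Σy = 278.98, Σxy = 4557.94, Σx² = 1608
Sxx = Σx² − (Σx)²/n = 1608 − 1157.142857 = 450.857143
Sxy = Σxy − (Σx)(Σy)/n = 4557.94 − 3586.885714 = 971.054286
b = Sxy/Sxx = 971.054286/450.857143 = 2.153796
a = ȳ − b·x̄ = 39.854286 − 2.153796·12.857143 = 12.162624
ŷ(22) = 12.162624 + 2.153796·22 = 59.546134
residual = y − ŷ = 54.76 − 59.546134 = -4.786134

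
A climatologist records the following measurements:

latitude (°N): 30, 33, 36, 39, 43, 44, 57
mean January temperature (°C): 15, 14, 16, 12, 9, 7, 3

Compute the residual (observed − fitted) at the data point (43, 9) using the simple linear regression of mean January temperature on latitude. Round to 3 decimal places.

-0.500

n = 7, Σx = 282, Σy = 76, Σxy = 2822, Σx² = 11840
Sxx = Σx² − (Σx)²/n = 11840 − 11360.571429 = 479.428571
Sxy = Σxy − (Σx)(Σy)/n = 2822 − 3061.714286 = -239.714286
b = Sxy/Sxx = -239.714286/479.428571 = -0.5
a = ȳ − b·x̄ = 10.857143 − (-0.5)·40.285714 = 31
ŷ(43) = 31 + (-0.5)·43 = 9.5
residual = y − ŷ = 9 − 9.5 = -0.5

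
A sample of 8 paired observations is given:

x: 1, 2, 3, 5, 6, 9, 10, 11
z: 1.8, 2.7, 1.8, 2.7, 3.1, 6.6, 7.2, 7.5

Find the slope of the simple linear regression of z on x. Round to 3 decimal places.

0.618

n = 8, Σx = 47, Σy = 33.4, Σxy = 258.6, Σx² = 377
Sxx = Σx² − (Σx)²/n = 377 − 276.125 = 100.875
Sxy = Σxy − (Σx)(Σy)/n = 258.6 − 196.225 = 62.375
b = Sxy/Sxx = 62.375/100.875 = 0.618340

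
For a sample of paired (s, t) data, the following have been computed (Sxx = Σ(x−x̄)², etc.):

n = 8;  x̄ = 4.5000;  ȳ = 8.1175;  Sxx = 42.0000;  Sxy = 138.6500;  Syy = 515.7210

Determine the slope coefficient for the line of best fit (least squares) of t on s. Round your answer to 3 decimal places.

b = Sxy/Sxx = 138.65/42 = 3.301190

3.301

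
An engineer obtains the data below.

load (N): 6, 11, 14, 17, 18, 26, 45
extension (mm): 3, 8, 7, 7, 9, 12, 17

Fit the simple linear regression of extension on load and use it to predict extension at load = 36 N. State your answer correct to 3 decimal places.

14.483

n = 7, Σx = 137, Σy = 63, Σxy = 1562, Σx² = 3667
Sxx = Σx² − (Σx)²/n = 3667 − 2681.285714 = 985.714286
Sxy = Σxy − (Σx)(Σy)/n = 1562 − 1233 = 329
b = Sxy/Sxx = 329/985.714286 = 0.333768
a = ȳ − b·x̄ = 9 − 0.333768·19.571429 = 2.467681
ŷ(36) = a + b·36 = 2.467681 + 0.333768·36 = 14.483333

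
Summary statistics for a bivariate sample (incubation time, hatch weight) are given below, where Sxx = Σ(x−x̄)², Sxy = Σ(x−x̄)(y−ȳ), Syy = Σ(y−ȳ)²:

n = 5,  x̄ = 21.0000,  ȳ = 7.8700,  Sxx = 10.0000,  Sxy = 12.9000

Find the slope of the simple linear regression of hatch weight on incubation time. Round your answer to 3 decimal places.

1.290

b = Sxy/Sxx = 12.9/10 = 1.29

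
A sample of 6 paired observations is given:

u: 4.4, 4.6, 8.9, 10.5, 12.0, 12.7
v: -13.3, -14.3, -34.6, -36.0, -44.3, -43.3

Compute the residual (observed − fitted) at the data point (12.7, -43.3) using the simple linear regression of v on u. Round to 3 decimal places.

2.246

n = 6, Σx = 53.1, Σy = -185.8, Σxy = -1891.75, Σx² = 535.27
Sxx = Σx² − (Σx)²/n = 535.27 − 469.935 = 65.335
Sxy = Σxy − (Σx)(Σy)/n = -1891.75 − (-1644.33) = -247.42
b = Sxy/Sxx = -247.42/65.335 = -3.786944
a = ȳ − b·x̄ = -30.966667 − (-3.786944)·8.85 = 2.547790
ŷ(12.7) = 2.547790 + (-3.786944)·12.7 = -45.546402
residual = y − ŷ = -43.3 − (-45.546402) = 2.246402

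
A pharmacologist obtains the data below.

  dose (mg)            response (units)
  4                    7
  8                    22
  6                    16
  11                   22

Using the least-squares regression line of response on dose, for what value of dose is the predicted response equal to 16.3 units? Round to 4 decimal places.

n = 4, Σx = 29, Σy = 67, Σxy = 542, Σx² = 237
Sxx = Σx² − (Σx)²/n = 237 − 210.25 = 26.75
Sxy = Σxy − (Σx)(Σy)/n = 542 − 485.75 = 56.25
b = Sxy/Sxx = 56.25/26.75 = 2.102804
a = ȳ − b·x̄ = 16.75 − 2.102804·7.25 = 1.504673
Set a + b·x = 16.3: x = (16.3 − 1.504673) / 2.102804 = 7.036

7.0360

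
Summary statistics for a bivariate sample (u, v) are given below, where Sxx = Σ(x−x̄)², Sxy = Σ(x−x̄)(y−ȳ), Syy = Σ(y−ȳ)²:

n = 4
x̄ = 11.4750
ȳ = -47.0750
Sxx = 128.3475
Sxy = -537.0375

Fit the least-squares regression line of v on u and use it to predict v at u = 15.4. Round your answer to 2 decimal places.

-63.50

b = Sxy/Sxx = -537.0375/128.3475 = -4.184246
a = ȳ − b·x̄ = -47.075 − (-4.184246)·11.475 = 0.939222
ŷ(15.4) = a + b·15.4 = 0.939222 + (-4.184246)·15.4 = -63.498165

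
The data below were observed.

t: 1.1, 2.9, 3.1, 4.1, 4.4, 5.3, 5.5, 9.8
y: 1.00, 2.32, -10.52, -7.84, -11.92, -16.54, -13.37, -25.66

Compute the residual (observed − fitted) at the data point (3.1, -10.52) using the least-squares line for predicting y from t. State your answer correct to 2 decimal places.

n = 8, Σx = 36.2, Σy = -82.53, Σxy = -522.041, Σx² = 209.78
Sxx = Σx² − (Σx)²/n = 209.78 − 163.805 = 45.975
Sxy = Σxy − (Σx)(Σy)/n = -522.041 − (-373.44825) = -148.59275
b = Sxy/Sxx = -148.59275/45.975 = -3.232034
a = ȳ − b·x̄ = -10.31625 − (-3.232034)·4.525 = 4.308703
ŷ(3.1) = 4.308703 + (-3.232034)·3.1 = -5.710602
residual = y − ŷ = -10.52 − (-5.710602) = -4.809398

-4.81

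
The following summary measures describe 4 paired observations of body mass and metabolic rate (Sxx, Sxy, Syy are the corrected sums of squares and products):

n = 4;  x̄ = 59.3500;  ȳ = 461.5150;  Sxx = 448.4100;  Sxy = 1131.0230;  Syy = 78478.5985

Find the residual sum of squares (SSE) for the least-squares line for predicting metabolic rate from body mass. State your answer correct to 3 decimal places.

b = Sxy/Sxx = 1131.023/448.41 = 2.522297
SSE = Syy − b·Sxy = 78478.5985 − 2.522297·1131.023 = 75625.823079

75625.823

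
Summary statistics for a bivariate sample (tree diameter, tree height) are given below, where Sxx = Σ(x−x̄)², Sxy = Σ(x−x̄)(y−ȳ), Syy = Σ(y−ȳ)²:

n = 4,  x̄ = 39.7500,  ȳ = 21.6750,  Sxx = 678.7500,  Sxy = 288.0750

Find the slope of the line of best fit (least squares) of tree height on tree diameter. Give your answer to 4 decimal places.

0.4244

b = Sxy/Sxx = 288.075/678.75 = 0.424420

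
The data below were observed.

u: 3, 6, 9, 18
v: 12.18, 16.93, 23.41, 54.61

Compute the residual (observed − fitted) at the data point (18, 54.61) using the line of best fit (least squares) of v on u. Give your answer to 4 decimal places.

n = 4, Σx = 36, Σy = 107.13, Σxy = 1331.79, Σx² = 450
Sxx = Σx² − (Σx)²/n = 450 − 324 = 126
Sxy = Σxy − (Σx)(Σy)/n = 1331.79 − 964.17 = 367.62
b = Sxy/Sxx = 367.62/126 = 2.917619
a = ȳ − b·x̄ = 26.7825 − 2.917619·9 = 0.523929
ŷ(18) = 0.523929 + 2.917619·18 = 53.041071
residual = y − ŷ = 54.61 − 53.041071 = 1.568929

1.5689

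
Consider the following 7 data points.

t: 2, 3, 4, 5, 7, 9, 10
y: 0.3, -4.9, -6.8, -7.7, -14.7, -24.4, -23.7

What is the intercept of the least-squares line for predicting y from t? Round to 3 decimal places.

n = 7, Σx = 40, Σy = -81.9, Σxy = -639.3, Σx² = 284
Sxx = Σx² − (Σx)²/n = 284 − 228.571429 = 55.428571
Sxy = Σxy − (Σx)(Σy)/n = -639.3 − (-468) = -171.3
b = Sxy/Sxx = -171.3/55.428571 = -3.090464
a = ȳ − b·x̄ = -11.7 − (-3.090464)·5.714286 = 5.959794

5.960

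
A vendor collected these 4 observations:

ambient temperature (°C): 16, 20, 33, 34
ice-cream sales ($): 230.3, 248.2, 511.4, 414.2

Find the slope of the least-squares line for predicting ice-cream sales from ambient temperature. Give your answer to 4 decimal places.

n = 4, Σx = 103, Σy = 1404.1, Σxy = 39607.8, Σx² = 2901
Sxx = Σx² − (Σx)²/n = 2901 − 2652.25 = 248.75
Sxy = Σxy − (Σx)(Σy)/n = 39607.8 − 36155.575 = 3452.225
b = Sxy/Sxx = 3452.225/248.75 = 13.878291

13.8783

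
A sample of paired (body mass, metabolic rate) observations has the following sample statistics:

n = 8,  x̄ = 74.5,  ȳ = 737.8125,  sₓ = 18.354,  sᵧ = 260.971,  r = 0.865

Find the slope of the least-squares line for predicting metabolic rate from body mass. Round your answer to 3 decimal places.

b = r · sᵧ/sₓ = 0.865 · 260.971/18.354 = 12.299222

12.299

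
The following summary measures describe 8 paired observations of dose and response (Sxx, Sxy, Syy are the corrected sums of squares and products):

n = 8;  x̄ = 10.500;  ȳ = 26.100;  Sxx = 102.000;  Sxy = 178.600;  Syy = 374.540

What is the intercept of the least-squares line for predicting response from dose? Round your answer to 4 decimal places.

b = Sxy/Sxx = 178.6/102 = 1.750980
a = ȳ − b·x̄ = 26.1 − 1.750980·10.5 = 7.714706

7.7147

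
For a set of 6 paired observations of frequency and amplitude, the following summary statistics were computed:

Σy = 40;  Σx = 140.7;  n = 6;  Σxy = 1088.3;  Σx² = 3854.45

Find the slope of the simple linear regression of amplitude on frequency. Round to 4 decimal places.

0.2708

Sxx = Σx² − (Σx)²/n = 3854.45 − 3299.415 = 555.035
Sxy = Σxy − (Σx)(Σy)/n = 1088.3 − 938 = 150.3
b = Sxy/Sxx = 150.3/555.035 = 0.270794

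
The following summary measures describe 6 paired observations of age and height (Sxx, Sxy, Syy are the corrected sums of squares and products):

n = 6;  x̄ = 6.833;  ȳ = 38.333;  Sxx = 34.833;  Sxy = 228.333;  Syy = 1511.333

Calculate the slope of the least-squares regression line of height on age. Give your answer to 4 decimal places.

b = Sxy/Sxx = 228.333/34.833 = 6.555077

6.5551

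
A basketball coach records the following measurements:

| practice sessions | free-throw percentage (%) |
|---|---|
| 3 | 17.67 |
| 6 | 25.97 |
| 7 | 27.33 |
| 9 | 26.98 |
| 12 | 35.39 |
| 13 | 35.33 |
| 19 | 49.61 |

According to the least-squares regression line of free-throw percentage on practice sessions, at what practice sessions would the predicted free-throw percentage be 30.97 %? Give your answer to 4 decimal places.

9.7441

n = 7, Σx = 69, Σy = 218.28, Σxy = 2469.52, Σx² = 849
Sxx = Σx² − (Σx)²/n = 849 − 680.142857 = 168.857143
Sxy = Σxy − (Σx)(Σy)/n = 2469.52 − 2151.617143 = 317.902857
b = Sxy/Sxx = 317.902857/168.857143 = 1.882673
a = ȳ − b·x̄ = 31.182857 − 1.882673·9.857143 = 12.625076
Set a + b·x = 30.97: x = (30.97 − 12.625076) / 1.882673 = 9.744082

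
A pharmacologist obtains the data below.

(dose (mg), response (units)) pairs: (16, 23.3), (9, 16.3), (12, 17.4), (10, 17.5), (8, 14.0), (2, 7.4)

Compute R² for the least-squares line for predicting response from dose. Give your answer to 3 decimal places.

0.973

n = 6, Σx = 57, Σy = 95.9, Σxy = 1030.1, Σx² = 649, Σy² = 1668.35
Sxx = Σx² − (Σx)²/n = 649 − 541.5 = 107.5
Sxy = Σxy − (Σx)(Σy)/n = 1030.1 − 911.05 = 119.05
Syy = Σy² − (Σy)²/n = 1668.35 − 1532.801667 = 135.548333
R² = Sxy²/(Sxx·Syy) = (119.05)²/(107.5·135.548333) = 0.972649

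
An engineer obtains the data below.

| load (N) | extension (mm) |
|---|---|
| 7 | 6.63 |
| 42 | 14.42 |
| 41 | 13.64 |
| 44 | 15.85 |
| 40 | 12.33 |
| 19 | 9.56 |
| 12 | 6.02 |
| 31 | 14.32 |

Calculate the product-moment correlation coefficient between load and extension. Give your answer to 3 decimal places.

n = 8, Σx = 236, Σy = 92.77, Σxy = 3099.69, Σx² = 8496, Σy² = 1173.8907
Sxx = Σx² − (Σx)²/n = 8496 − 6962 = 1534
Sxy = Σxy − (Σx)(Σy)/n = 3099.69 − 2736.715 = 362.975
Syy = Σy² − (Σy)²/n = 1173.8907 − 1075.784112 = 98.106588
r = Sxy/√(Sxx·Syy) = 362.975/√(150495.505225) = 362.975/387.937502 = 0.935653

0.936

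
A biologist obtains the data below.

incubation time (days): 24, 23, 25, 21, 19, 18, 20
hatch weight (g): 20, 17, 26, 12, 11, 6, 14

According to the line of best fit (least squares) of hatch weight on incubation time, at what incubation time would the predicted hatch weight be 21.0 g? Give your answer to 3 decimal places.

23.907

n = 7, Σx = 150, Σy = 106, Σxy = 2370, Σx² = 3256
Sxx = Σx² − (Σx)²/n = 3256 − 3214.285714 = 41.714286
Sxy = Σxy − (Σx)(Σy)/n = 2370 − 2271.428571 = 98.571429
b = Sxy/Sxx = 98.571429/41.714286 = 2.363014
a = ȳ − b·x̄ = 15.142857 − 2.363014·21.428571 = -35.493151
Set a + b·x = 21.0: x = (21.0 − (-35.493151)) / 2.363014 = 23.907246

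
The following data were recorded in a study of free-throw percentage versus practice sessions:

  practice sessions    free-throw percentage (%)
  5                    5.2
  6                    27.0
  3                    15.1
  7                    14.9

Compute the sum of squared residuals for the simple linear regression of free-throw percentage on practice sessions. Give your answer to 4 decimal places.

224.8954

n = 4, Σx = 21, Σy = 62.2, Σxy = 337.6, Σx² = 119, Σy² = 1206.06
Sxx = Σx² − (Σx)²/n = 119 − 110.25 = 8.75
Sxy = Σxy − (Σx)(Σy)/n = 337.6 − 326.55 = 11.05
Syy = Σy² − (Σy)²/n = 1206.06 − 967.21 = 238.85
b = Sxy/Sxx = 11.05/8.75 = 1.262857
SSE = Syy − b·Sxy = 238.85 − 1.262857·11.05 = 224.895429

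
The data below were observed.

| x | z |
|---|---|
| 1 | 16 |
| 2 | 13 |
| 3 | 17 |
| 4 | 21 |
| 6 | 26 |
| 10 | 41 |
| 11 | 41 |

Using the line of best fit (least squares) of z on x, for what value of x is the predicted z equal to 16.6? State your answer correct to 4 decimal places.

n = 7, Σx = 37, Σy = 175, Σxy = 1194, Σx² = 287
Sxx = Σx² − (Σx)²/n = 287 − 195.571429 = 91.428571
Sxy = Σxy − (Σx)(Σy)/n = 1194 − 925 = 269
b = Sxy/Sxx = 269/91.428571 = 2.942188
a = ȳ − b·x̄ = 25 − 2.942188·5.285714 = 9.448438
Set a + b·x = 16.6: x = (16.6 − 9.448438) / 2.942188 = 2.430696

2.4307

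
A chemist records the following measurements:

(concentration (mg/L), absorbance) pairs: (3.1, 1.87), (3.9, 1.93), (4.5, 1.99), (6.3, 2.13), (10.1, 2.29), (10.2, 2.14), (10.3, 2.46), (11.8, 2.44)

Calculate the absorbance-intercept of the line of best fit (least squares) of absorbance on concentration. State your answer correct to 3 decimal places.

n = 8, Σx = 60.2, Σy = 17.25, Σxy = 134.785, Σx² = 536.14
Sxx = Σx² − (Σx)²/n = 536.14 − 453.005 = 83.135
Sxy = Σxy − (Σx)(Σy)/n = 134.785 − 129.80625 = 4.97875
b = Sxy/Sxx = 4.97875/83.135 = 0.059888
a = ȳ − b·x̄ = 2.15625 − 0.059888·7.525 = 1.705596

1.706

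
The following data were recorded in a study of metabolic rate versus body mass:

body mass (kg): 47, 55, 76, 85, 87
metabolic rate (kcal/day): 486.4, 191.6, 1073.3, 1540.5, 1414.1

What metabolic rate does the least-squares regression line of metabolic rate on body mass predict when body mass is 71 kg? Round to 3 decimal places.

971.491

n = 5, Σx = 350, Σy = 4705.9, Σxy = 368938.8, Σx² = 25804
Sxx = Σx² − (Σx)²/n = 25804 − 24500 = 1304
Sxy = Σxy − (Σx)(Σy)/n = 368938.8 − 329413 = 39525.8
b = Sxy/Sxx = 39525.8/1304 = 30.311196
a = ȳ − b·x̄ = 941.18 − 30.311196·70 = -1180.603742
ŷ(71) = a + b·71 = -1180.603742 + 30.311196·71 = 971.491196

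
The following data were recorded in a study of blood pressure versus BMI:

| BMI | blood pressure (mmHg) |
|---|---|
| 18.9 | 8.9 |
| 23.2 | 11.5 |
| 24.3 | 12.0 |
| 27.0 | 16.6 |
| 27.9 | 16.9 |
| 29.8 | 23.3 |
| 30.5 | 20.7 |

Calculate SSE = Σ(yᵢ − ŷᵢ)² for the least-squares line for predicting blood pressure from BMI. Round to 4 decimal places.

n = 7, Σx = 181.6, Σy = 109.9, Σxy = 2972.01, Σx² = 4811.64, Σy² = 1888.01
Sxx = Σx² − (Σx)²/n = 4811.64 − 4711.222857 = 100.417143
Sxy = Σxy − (Σx)(Σy)/n = 2972.01 − 2851.12 = 120.89
Syy = Σy² − (Σy)²/n = 1888.01 − 1725.43 = 162.58
b = Sxy/Sxx = 120.89/100.417143 = 1.203878
SSE = Syy − b·Sxy = 162.58 − 1.203878·120.89 = 17.043175

17.0432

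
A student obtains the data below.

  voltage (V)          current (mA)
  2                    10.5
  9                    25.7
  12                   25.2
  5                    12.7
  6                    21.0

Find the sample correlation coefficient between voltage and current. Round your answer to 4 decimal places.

0.9009

n = 5, Σx = 34, Σy = 95.1, Σxy = 744.2, Σx² = 290, Σy² = 2008.07
Sxx = Σx² − (Σx)²/n = 290 − 231.2 = 58.8
Sxy = Σxy − (Σx)(Σy)/n = 744.2 − 646.68 = 97.52
Syy = Σy² − (Σy)²/n = 2008.07 − 1808.802 = 199.268
r = Sxy/√(Sxx·Syy) = 97.52/√(11716.9584) = 97.52/108.244900 = 0.900920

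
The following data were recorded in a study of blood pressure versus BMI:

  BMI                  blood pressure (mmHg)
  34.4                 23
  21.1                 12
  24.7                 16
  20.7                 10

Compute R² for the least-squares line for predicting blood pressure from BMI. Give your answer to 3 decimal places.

n = 4, Σx = 100.9, Σy = 61, Σxy = 1646.6, Σx² = 2667.15, Σy² = 1029
Sxx = Σx² − (Σx)²/n = 2667.15 − 2545.2025 = 121.9475
Sxy = Σxy − (Σx)(Σy)/n = 1646.6 − 1538.725 = 107.875
Syy = Σy² − (Σy)²/n = 1029 − 930.25 = 98.75
R² = Sxy²/(Sxx·Syy) = (107.875)²/(121.9475·98.75) = 0.966344

0.966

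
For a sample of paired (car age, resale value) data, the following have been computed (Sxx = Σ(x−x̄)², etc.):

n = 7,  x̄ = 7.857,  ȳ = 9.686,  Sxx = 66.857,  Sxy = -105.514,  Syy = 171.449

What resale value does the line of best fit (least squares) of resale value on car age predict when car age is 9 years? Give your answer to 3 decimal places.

7.882

b = Sxy/Sxx = -105.514/66.857 = -1.578204
a = ȳ − b·x̄ = 9.686 − (-1.578204)·7.857 = 22.085951
ŷ(9) = a + b·9 = 22.085951 + (-1.578204)·9 = 7.882113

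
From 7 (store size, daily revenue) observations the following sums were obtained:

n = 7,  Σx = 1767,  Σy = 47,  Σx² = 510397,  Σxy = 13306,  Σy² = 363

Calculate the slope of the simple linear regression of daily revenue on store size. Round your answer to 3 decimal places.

0.022

Sxx = Σx² − (Σx)²/n = 510397 − 446041.285714 = 64355.714286
Sxy = Σxy − (Σx)(Σy)/n = 13306 − 11864.142857 = 1441.857143
b = Sxy/Sxx = 1441.857143/64355.714286 = 0.022404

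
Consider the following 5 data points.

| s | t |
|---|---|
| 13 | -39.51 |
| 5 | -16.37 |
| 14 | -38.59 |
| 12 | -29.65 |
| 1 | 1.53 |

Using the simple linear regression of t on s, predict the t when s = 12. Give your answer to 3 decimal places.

n = 5, Σx = 45, Σy = -122.59, Σxy = -1490.01, Σx² = 535
Sxx = Σx² − (Σx)²/n = 535 − 405 = 130
Sxy = Σxy − (Σx)(Σy)/n = -1490.01 − (-1103.31) = -386.7
b = Sxy/Sxx = -386.7/130 = -2.974615
a = ȳ − b·x̄ = -24.518 − (-2.974615)·9 = 2.253538
ŷ(12) = a + b·12 = 2.253538 + (-2.974615)·12 = -33.441846

-33.442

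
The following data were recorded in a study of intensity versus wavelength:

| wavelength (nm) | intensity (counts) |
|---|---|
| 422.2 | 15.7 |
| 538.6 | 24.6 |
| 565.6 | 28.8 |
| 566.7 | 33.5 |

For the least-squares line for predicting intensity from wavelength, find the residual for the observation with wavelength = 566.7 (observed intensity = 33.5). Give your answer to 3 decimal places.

3.351

n = 4, Σx = 2093.1, Σy = 102.6, Σxy = 55151.83, Σx² = 1109395.05
Sxx = Σx² − (Σx)²/n = 1109395.05 − 1095266.9025 = 14128.1475
Sxy = Σxy − (Σx)(Σy)/n = 55151.83 − 53688.015 = 1463.815
b = Sxy/Sxx = 1463.815/14128.1475 = 0.103610
a = ȳ − b·x̄ = 25.65 − 0.103610·523.275 = -28.566435
ŷ(566.7) = -28.566435 + 0.103610·566.7 = 30.149257
residual = y − ŷ = 33.5 − 30.149257 = 3.350743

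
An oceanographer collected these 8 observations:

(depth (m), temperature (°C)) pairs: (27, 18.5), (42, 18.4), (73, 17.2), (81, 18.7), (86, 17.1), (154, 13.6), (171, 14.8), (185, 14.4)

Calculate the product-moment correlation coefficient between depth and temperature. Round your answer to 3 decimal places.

-0.918

n = 8, Σx = 819, Σy = 132.7, Σxy = 12802.4, Σx² = 108961, Σy² = 2230.11
Sxx = Σx² − (Σx)²/n = 108961 − 83845.125 = 25115.875
Sxy = Σxy − (Σx)(Σy)/n = 12802.4 − 13585.1625 = -782.7625
Syy = Σy² − (Σy)²/n = 2230.11 − 2201.16125 = 28.94875
r = Sxy/√(Sxx·Syy) = -782.7625/√(727073.186406) = -782.7625/852.685866 = -0.917996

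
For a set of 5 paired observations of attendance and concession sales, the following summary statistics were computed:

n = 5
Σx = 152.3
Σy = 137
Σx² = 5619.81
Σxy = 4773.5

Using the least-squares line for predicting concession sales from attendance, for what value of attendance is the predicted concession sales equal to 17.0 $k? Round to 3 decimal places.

13.474

Sxx = Σx² − (Σx)²/n = 5619.81 − 4639.058 = 980.752
Sxy = Σxy − (Σx)(Σy)/n = 4773.5 − 4173.02 = 600.48
b = Sxy/Sxx = 600.48/980.752 = 0.612265
a = ȳ − b·x̄ = 27.4 − 0.612265·30.46 = 8.750412
Set a + b·x = 17.0: x = (17.0 − 8.750412) / 0.612265 = 13.473888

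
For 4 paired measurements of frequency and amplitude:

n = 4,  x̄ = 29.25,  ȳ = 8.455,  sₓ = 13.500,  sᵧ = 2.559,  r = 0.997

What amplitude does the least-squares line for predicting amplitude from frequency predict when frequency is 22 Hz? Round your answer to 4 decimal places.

7.0848

b = r · sᵧ/sₓ = 0.997 · 2.559/13.5 = 0.188987
a = ȳ − b·x̄ = 8.455 − 0.188987·29.25 = 2.927134
ŷ(22) = a + b·22 = 2.927134 + 0.188987·22 = 7.084845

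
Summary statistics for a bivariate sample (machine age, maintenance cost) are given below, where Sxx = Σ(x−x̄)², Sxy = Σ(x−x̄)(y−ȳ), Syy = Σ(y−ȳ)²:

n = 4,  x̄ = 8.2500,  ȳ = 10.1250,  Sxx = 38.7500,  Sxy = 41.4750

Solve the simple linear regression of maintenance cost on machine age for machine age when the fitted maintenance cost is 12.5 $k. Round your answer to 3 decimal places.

10.469

b = Sxy/Sxx = 41.475/38.75 = 1.070323
a = ȳ − b·x̄ = 10.125 − 1.070323·8.25 = 1.294839
Set a + b·x = 12.5: x = (12.5 − 1.294839) / 1.070323 = 10.468957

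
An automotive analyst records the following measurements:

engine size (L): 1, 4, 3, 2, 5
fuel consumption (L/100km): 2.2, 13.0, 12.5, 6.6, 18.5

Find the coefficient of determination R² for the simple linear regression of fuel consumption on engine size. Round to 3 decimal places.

0.961

n = 5, Σx = 15, Σy = 52.8, Σxy = 197.4, Σx² = 55, Σy² = 715.9
Sxx = Σx² − (Σx)²/n = 55 − 45 = 10
Sxy = Σxy − (Σx)(Σy)/n = 197.4 − 158.4 = 39
Syy = Σy² − (Σy)²/n = 715.9 − 557.568 = 158.332
R² = Sxy²/(Sxx·Syy) = (39)²/(10·158.332) = 0.960640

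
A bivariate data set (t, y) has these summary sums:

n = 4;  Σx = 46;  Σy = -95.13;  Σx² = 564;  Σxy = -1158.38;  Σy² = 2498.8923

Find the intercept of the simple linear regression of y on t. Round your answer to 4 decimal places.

-2.6274

Sxx = Σx² − (Σx)²/n = 564 − 529 = 35
Sxy = Σxy − (Σx)(Σy)/n = -1158.38 − (-1093.995) = -64.385
b = Sxy/Sxx = -64.385/35 = -1.839571
a = ȳ − b·x̄ = -23.7825 − (-1.839571)·11.5 = -2.627429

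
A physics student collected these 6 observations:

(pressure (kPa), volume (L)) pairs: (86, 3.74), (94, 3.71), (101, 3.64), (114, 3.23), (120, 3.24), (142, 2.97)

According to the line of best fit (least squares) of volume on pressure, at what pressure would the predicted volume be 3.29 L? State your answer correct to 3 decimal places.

118.142

n = 6, Σx = 657, Σy = 20.53, Σxy = 2216.78, Σx² = 73993
Sxx = Σx² − (Σx)²/n = 73993 − 71941.5 = 2051.5
Sxy = Σxy − (Σx)(Σy)/n = 2216.78 − 2248.035 = -31.255
b = Sxy/Sxx = -31.255/2051.5 = -0.015235
a = ȳ − b·x̄ = 3.421667 − (-0.015235)·109.5 = 5.089920
Set a + b·x = 3.29: x = (3.29 − 5.089920) / (-0.015235) = 118.142271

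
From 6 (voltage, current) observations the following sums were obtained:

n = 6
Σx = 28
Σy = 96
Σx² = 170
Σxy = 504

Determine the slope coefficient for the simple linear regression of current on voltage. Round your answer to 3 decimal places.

1.424

Sxx = Σx² − (Σx)²/n = 170 − 130.666667 = 39.333333
Sxy = Σxy − (Σx)(Σy)/n = 504 − 448 = 56
b = Sxy/Sxx = 56/39.333333 = 1.423729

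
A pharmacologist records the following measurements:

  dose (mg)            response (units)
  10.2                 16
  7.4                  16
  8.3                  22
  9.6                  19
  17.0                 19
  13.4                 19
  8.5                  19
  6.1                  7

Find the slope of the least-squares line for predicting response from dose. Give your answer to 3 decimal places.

0.567

n = 8, Σx = 80.5, Σy = 137, Σxy = 1428.4, Σx² = 897.87
Sxx = Σx² − (Σx)²/n = 897.87 − 810.03125 = 87.83875
Sxy = Σxy − (Σx)(Σy)/n = 1428.4 − 1378.5625 = 49.8375
b = Sxy/Sxx = 49.8375/87.83875 = 0.567375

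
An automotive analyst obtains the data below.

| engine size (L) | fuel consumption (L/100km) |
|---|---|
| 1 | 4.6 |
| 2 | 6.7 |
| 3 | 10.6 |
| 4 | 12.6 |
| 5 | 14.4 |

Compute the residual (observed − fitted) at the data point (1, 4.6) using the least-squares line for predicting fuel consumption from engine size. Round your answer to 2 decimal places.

n = 5, Σx = 15, Σy = 48.9, Σxy = 172.2, Σx² = 55
Sxx = Σx² − (Σx)²/n = 55 − 45 = 10
Sxy = Σxy − (Σx)(Σy)/n = 172.2 − 146.7 = 25.5
b = Sxy/Sxx = 25.5/10 = 2.55
a = ȳ − b·x̄ = 9.78 − 2.55·3 = 2.13
ŷ(1) = 2.13 + 2.55·1 = 4.68
residual = y − ŷ = 4.6 − 4.68 = -0.08

-0.08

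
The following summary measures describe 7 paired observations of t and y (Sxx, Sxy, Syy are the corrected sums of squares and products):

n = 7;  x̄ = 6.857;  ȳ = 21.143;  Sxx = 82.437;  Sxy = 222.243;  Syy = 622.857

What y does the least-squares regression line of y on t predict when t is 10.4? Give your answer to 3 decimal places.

b = Sxy/Sxx = 222.243/82.437 = 2.695913
a = ȳ − b·x̄ = 21.143 − 2.695913·6.857 = 2.657123
ŷ(10.4) = a + b·10.4 = 2.657123 + 2.695913·10.4 = 30.694621

30.695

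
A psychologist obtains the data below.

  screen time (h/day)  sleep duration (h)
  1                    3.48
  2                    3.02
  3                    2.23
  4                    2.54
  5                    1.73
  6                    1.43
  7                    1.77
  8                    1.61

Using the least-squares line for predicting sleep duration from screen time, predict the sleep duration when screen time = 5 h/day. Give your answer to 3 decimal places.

2.092

n = 8, Σx = 36, Σy = 17.81, Σxy = 68.87, Σx² = 204
Sxx = Σx² − (Σx)²/n = 204 − 162 = 42
Sxy = Σxy − (Σx)(Σy)/n = 68.87 − 80.145 = -11.275
b = Sxy/Sxx = -11.275/42 = -0.268452
a = ȳ − b·x̄ = 2.22625 − (-0.268452)·4.5 = 3.434286
ŷ(5) = a + b·5 = 3.434286 + (-0.268452)·5 = 2.092024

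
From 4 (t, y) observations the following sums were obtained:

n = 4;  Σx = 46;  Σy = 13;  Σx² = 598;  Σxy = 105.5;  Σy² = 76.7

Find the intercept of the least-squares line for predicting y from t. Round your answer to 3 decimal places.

Sxx = Σx² − (Σx)²/n = 598 − 529 = 69
Sxy = Σxy − (Σx)(Σy)/n = 105.5 − 149.5 = -44
b = Sxy/Sxx = -44/69 = -0.637681
a = ȳ − b·x̄ = 3.25 − (-0.637681)·11.5 = 10.583333

10.583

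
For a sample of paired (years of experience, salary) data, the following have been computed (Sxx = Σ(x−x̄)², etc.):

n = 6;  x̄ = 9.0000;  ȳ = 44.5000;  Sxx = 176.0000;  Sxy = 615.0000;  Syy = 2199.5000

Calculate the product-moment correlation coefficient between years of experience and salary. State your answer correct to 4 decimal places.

r = Sxy/√(Sxx·Syy) = 615/√(387112) = 615/622.183253 = 0.988455

0.9885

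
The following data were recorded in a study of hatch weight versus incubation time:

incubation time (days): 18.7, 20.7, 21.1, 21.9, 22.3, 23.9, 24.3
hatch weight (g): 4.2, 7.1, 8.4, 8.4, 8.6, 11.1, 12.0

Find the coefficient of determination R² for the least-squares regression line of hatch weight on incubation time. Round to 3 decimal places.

0.971

n = 7, Σx = 152.9, Σy = 59.8, Σxy = 1335.38, Σx² = 3361.99, Σy² = 550.34
Sxx = Σx² − (Σx)²/n = 3361.99 − 3339.772857 = 22.217143
Sxy = Σxy − (Σx)(Σy)/n = 1335.38 − 1306.202857 = 29.177143
Syy = Σy² − (Σy)²/n = 550.34 − 510.862857 = 39.477143
R² = Sxy²/(Sxx·Syy) = (29.177143)²/(22.217143·39.477143) = 0.970625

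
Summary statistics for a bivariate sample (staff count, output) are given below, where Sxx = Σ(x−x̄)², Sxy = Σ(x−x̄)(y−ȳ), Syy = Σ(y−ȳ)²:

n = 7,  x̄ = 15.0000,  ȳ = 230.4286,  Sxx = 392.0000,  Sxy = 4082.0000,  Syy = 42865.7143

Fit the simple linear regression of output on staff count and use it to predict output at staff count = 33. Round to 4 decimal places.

417.8674

b = Sxy/Sxx = 4082/392 = 10.413265
a = ȳ − b·x̄ = 230.4286 − 10.413265·15 = 74.229620
ŷ(33) = a + b·33 = 74.229620 + 10.413265·33 = 417.867376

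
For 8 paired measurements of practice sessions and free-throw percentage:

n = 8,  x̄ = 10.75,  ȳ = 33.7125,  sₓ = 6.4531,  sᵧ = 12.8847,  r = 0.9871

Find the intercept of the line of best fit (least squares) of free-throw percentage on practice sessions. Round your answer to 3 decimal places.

12.525

b = r · sᵧ/sₓ = 0.9871 · 12.8847/6.4531 = 1.970911
a = ȳ − b·x̄ = 33.7125 − 1.970911·10.75 = 12.525204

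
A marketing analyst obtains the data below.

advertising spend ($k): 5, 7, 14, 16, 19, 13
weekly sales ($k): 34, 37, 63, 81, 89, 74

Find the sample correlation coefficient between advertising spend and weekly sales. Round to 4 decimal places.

n = 6, Σx = 74, Σy = 378, Σxy = 5260, Σx² = 1056, Σy² = 26452
Sxx = Σx² − (Σx)²/n = 1056 − 912.666667 = 143.333333
Sxy = Σxy − (Σx)(Σy)/n = 5260 − 4662 = 598
Syy = Σy² − (Σy)²/n = 26452 − 23814 = 2638
r = Sxy/√(Sxx·Syy) = 598/√(378113.333333) = 598/614.909207 = 0.972501

0.9725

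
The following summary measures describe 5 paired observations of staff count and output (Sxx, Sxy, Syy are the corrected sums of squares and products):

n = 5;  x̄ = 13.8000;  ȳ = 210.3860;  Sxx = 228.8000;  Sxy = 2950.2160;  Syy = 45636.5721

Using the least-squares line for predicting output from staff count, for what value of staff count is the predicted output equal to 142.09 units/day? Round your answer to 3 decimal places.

8.503

b = Sxy/Sxx = 2950.216/228.8 = 12.894301
a = ȳ − b·x̄ = 210.386 − 12.894301·13.8 = 32.444650
Set a + b·x = 142.09: x = (142.09 − 32.444650) / 12.894301 = 8.503396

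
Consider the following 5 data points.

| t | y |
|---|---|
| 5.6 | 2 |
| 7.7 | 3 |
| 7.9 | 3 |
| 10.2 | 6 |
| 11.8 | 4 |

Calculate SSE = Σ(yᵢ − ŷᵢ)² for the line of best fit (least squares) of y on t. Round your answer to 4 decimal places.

n = 5, Σx = 43.2, Σy = 18, Σxy = 166.4, Σx² = 396.34, Σy² = 74
Sxx = Σx² − (Σx)²/n = 396.34 − 373.248 = 23.092
Sxy = Σxy − (Σx)(Σy)/n = 166.4 − 155.52 = 10.88
Syy = Σy² − (Σy)²/n = 74 − 64.8 = 9.2
b = Sxy/Sxx = 10.88/23.092 = 0.471159
SSE = Syy − b·Sxy = 9.2 − 0.471159·10.88 = 4.073792

4.0738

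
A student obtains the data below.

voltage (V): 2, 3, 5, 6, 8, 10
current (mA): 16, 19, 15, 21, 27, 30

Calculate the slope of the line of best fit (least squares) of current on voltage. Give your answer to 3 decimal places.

1.779

n = 6, Σx = 34, Σy = 128, Σxy = 806, Σx² = 238
Sxx = Σx² − (Σx)²/n = 238 − 192.666667 = 45.333333
Sxy = Σxy − (Σx)(Σy)/n = 806 − 725.333333 = 80.666667
b = Sxy/Sxx = 80.666667/45.333333 = 1.779412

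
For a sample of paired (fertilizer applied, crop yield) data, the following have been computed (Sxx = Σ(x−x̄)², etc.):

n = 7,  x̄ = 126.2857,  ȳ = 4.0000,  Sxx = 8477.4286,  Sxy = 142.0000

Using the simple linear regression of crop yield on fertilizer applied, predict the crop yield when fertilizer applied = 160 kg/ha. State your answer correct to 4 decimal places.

b = Sxy/Sxx = 142/8477.4286 = 0.016750
a = ȳ − b·x̄ = 4 − 0.016750·126.2857 = 1.884669
ŷ(160) = a + b·160 = 1.884669 + 0.016750·160 = 4.564727

4.5647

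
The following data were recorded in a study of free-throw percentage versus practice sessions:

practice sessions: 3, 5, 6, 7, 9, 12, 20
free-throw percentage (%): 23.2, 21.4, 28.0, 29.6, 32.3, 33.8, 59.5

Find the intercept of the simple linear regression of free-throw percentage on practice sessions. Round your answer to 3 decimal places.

n = 7, Σx = 62, Σy = 227.8, Σxy = 2438.1, Σx² = 744
Sxx = Σx² − (Σx)²/n = 744 − 549.142857 = 194.857143
Sxy = Σxy − (Σx)(Σy)/n = 2438.1 − 2017.657143 = 420.442857
b = Sxy/Sxx = 420.442857/194.857143 = 2.157698
a = ȳ − b·x̄ = 32.542857 − 2.157698·8.857143 = 13.431818

13.432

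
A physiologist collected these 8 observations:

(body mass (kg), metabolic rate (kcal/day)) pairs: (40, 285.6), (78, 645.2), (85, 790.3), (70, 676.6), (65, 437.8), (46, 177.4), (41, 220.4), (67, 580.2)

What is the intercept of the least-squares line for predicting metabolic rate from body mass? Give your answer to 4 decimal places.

n = 8, Σx = 492, Σy = 3813.5, Σxy = 260814.3, Σx² = 32320
Sxx = Σx² − (Σx)²/n = 32320 − 30258 = 2062
Sxy = Σxy − (Σx)(Σy)/n = 260814.3 − 234530.25 = 26284.05
b = Sxy/Sxx = 26284.05/2062 = 12.746872
a = ȳ − b·x̄ = 476.6875 − 12.746872·61.5 = -307.245126

-307.2451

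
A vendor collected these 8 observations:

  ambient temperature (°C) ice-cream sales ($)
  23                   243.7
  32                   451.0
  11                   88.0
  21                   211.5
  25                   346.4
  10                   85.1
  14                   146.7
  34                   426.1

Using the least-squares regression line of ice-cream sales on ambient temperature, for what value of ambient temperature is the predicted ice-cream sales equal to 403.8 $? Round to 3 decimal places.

n = 8, Σx = 170, Σy = 1998.5, Σxy = 51498.8, Σx² = 4192
Sxx = Σx² − (Σx)²/n = 4192 − 3612.5 = 579.5
Sxy = Σxy − (Σx)(Σy)/n = 51498.8 − 42468.125 = 9030.675
b = Sxy/Sxx = 9030.675/579.5 = 15.583563
a = ȳ − b·x̄ = 249.8125 − 15.583563·21.25 = -81.338223
Set a + b·x = 403.8: x = (403.8 − (-81.338223)) / 15.583563 = 31.131405

31.131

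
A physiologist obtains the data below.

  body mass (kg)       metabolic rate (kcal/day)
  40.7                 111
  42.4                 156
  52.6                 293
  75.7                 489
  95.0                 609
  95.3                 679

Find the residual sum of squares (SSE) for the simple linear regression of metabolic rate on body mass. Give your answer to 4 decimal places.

n = 6, Σx = 401.7, Σy = 2337, Σxy = 186124.9, Σx² = 30058.59, Σy² = 1193549
Sxx = Σx² − (Σx)²/n = 30058.59 − 26893.815 = 3164.775
Sxy = Σxy − (Σx)(Σy)/n = 186124.9 − 156462.15 = 29662.75
Syy = Σy² − (Σy)²/n = 1193549 − 910261.5 = 283287.5
b = Sxy/Sxx = 29662.75/3164.775 = 9.372783
SSE = Syy − b·Sxy = 283287.5 − 9.372783·29662.75 = 5264.974682

5264.9747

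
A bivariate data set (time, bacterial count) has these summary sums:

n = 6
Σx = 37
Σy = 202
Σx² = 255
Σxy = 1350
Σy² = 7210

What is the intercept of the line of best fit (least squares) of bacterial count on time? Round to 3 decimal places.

Sxx = Σx² − (Σx)²/n = 255 − 228.166667 = 26.833333
Sxy = Σxy − (Σx)(Σy)/n = 1350 − 1245.666667 = 104.333333
b = Sxy/Sxx = 104.333333/26.833333 = 3.888199
a = ȳ − b·x̄ = 33.666667 − 3.888199·6.166667 = 9.689441

9.689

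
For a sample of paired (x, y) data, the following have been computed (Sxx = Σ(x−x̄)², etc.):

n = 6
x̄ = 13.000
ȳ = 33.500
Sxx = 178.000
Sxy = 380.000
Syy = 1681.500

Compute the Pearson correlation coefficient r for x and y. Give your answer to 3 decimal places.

r = Sxy/√(Sxx·Syy) = 380/√(299307) = 380/547.089572 = 0.694585

0.695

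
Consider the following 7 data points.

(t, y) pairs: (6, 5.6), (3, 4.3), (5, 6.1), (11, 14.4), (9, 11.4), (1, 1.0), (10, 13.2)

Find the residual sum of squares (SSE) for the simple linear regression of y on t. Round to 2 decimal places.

n = 7, Σx = 45, Σy = 56, Σxy = 471, Σx² = 373, Σy² = 599.62
Sxx = Σx² − (Σx)²/n = 373 − 289.285714 = 83.714286
Sxy = Σxy − (Σx)(Σy)/n = 471 − 360 = 111
Syy = Σy² − (Σy)²/n = 599.62 − 448 = 151.62
b = Sxy/Sxx = 111/83.714286 = 1.325939
SSE = Syy − b·Sxy = 151.62 − 1.325939·111 = 4.440819

4.44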